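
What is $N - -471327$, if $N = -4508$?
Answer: $466819$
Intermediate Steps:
$N - -471327 = -4508 - -471327 = -4508 + 471327 = 466819$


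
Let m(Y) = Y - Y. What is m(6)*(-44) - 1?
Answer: -1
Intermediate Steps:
m(Y) = 0
m(6)*(-44) - 1 = 0*(-44) - 1 = 0 - 1 = -1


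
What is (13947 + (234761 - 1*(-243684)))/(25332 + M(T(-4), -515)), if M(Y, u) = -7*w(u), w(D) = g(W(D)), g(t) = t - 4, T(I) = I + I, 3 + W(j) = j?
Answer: 246196/14493 ≈ 16.987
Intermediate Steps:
W(j) = -3 + j
T(I) = 2*I
g(t) = -4 + t
w(D) = -7 + D (w(D) = -4 + (-3 + D) = -7 + D)
M(Y, u) = 49 - 7*u (M(Y, u) = -7*(-7 + u) = 49 - 7*u)
(13947 + (234761 - 1*(-243684)))/(25332 + M(T(-4), -515)) = (13947 + (234761 - 1*(-243684)))/(25332 + (49 - 7*(-515))) = (13947 + (234761 + 243684))/(25332 + (49 + 3605)) = (13947 + 478445)/(25332 + 3654) = 492392/28986 = 492392*(1/28986) = 246196/14493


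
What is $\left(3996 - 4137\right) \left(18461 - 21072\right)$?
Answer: $368151$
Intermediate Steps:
$\left(3996 - 4137\right) \left(18461 - 21072\right) = - 141 \left(18461 - 21072\right) = \left(-141\right) \left(-2611\right) = 368151$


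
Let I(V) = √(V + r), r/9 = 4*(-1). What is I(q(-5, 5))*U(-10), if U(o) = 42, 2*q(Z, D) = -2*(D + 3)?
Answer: 84*I*√11 ≈ 278.6*I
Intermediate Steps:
r = -36 (r = 9*(4*(-1)) = 9*(-4) = -36)
q(Z, D) = -3 - D (q(Z, D) = (-2*(D + 3))/2 = (-2*(3 + D))/2 = (-6 - 2*D)/2 = -3 - D)
I(V) = √(-36 + V) (I(V) = √(V - 36) = √(-36 + V))
I(q(-5, 5))*U(-10) = √(-36 + (-3 - 1*5))*42 = √(-36 + (-3 - 5))*42 = √(-36 - 8)*42 = √(-44)*42 = (2*I*√11)*42 = 84*I*√11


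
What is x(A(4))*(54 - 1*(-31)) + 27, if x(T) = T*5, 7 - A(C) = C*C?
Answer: -3798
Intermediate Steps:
A(C) = 7 - C**2 (A(C) = 7 - C*C = 7 - C**2)
x(T) = 5*T
x(A(4))*(54 - 1*(-31)) + 27 = (5*(7 - 1*4**2))*(54 - 1*(-31)) + 27 = (5*(7 - 1*16))*(54 + 31) + 27 = (5*(7 - 16))*85 + 27 = (5*(-9))*85 + 27 = -45*85 + 27 = -3825 + 27 = -3798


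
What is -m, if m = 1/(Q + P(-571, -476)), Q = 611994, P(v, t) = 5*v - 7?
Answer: -1/609132 ≈ -1.6417e-6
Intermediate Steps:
P(v, t) = -7 + 5*v
m = 1/609132 (m = 1/(611994 + (-7 + 5*(-571))) = 1/(611994 + (-7 - 2855)) = 1/(611994 - 2862) = 1/609132 ≈ 1.6417e-6)
-m = -1*1/609132 = -1/609132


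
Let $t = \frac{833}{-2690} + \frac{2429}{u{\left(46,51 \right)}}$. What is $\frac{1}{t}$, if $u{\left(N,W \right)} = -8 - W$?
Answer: $- \frac{158710}{6583157} \approx -0.024108$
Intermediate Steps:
$t = - \frac{6583157}{158710}$ ($t = \frac{833}{-2690} + \frac{2429}{-8 - 51} = 833 \left(- \frac{1}{2690}\right) + \frac{2429}{-8 - 51} = - \frac{833}{2690} + \frac{2429}{-59} = - \frac{833}{2690} + 2429 \left(- \frac{1}{59}\right) = - \frac{833}{2690} - \frac{2429}{59} = - \frac{6583157}{158710} \approx -41.479$)
$\frac{1}{t} = \frac{1}{- \frac{6583157}{158710}} = - \frac{158710}{6583157}$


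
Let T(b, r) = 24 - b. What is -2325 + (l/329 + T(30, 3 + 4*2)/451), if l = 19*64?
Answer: -344434733/148379 ≈ -2321.3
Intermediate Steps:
l = 1216
-2325 + (l/329 + T(30, 3 + 4*2)/451) = -2325 + (1216/329 + (24 - 1*30)/451) = -2325 + (1216*(1/329) + (24 - 30)*(1/451)) = -2325 + (1216/329 - 6*1/451) = -2325 + (1216/329 - 6/451) = -2325 + 546442/148379 = -344434733/148379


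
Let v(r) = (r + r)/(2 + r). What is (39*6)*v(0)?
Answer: 0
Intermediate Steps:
v(r) = 2*r/(2 + r) (v(r) = (2*r)/(2 + r) = 2*r/(2 + r))
(39*6)*v(0) = (39*6)*(2*0/(2 + 0)) = 234*(2*0/2) = 234*(2*0*(1/2)) = 234*0 = 0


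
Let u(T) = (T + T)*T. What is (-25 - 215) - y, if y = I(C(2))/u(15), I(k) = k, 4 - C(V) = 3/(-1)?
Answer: -108007/450 ≈ -240.02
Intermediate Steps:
u(T) = 2*T**2 (u(T) = (2*T)*T = 2*T**2)
C(V) = 7 (C(V) = 4 - 3/(-1) = 4 - 3*(-1) = 4 - 1*(-3) = 4 + 3 = 7)
y = 7/450 (y = 7/((2*15**2)) = 7/((2*225)) = 7/450 ≈ 0.015556)
(-25 - 215) - y = (-25 - 215) - 1*7/450 = -240 - 7/450 = -108007/450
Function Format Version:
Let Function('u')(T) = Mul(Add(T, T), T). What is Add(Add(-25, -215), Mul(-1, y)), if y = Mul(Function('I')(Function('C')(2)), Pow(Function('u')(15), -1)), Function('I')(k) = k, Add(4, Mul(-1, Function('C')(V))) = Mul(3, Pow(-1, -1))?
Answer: Rational(-108007, 450) ≈ -240.02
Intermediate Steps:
Function('u')(T) = Mul(2, Pow(T, 2)) (Function('u')(T) = Mul(Mul(2, T), T) = Mul(2, Pow(T, 2)))
Function('C')(V) = 7 (Function('C')(V) = Add(4, Mul(-1, Mul(3, Pow(-1, -1)))) = Add(4, Mul(-1, Mul(3, -1))) = Add(4, Mul(-1, -3)) = Add(4, 3) = 7)
y = Rational(7, 450) (y = Mul(7, Pow(Mul(2, Pow(15, 2)), -1)) = Mul(7, Pow(Mul(2, 225), -1)) = Mul(7, Pow(450, -1)) = Mul(7, Rational(1, 450)) = Rational(7, 450) ≈ 0.015556)
Add(Add(-25, -215), Mul(-1, y)) = Add(Add(-25, -215), Mul(-1, Rational(7, 450))) = Add(-240, Rational(-7, 450)) = Rational(-108007, 450)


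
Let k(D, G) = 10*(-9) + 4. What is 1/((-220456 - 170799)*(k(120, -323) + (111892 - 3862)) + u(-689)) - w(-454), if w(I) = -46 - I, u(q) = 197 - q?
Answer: -17231320564273/42233628834 ≈ -408.00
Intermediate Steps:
k(D, G) = -86 (k(D, G) = -90 + 4 = -86)
1/((-220456 - 170799)*(k(120, -323) + (111892 - 3862)) + u(-689)) - w(-454) = 1/((-220456 - 170799)*(-86 + (111892 - 3862)) + (197 - 1*(-689))) - (-46 - 1*(-454)) = 1/(-391255*(-86 + 108030) + (197 + 689)) - (-46 + 454) = 1/(-391255*107944 + 886) - 1*408 = 1/(-42233629720 + 886) - 408 = 1/(-42233628834) - 408 = -1/42233628834 - 408 = -17231320564273/42233628834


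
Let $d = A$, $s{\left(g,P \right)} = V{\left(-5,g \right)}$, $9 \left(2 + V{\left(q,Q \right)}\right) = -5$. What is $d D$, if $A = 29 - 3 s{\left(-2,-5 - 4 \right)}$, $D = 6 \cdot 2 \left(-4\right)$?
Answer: $-1760$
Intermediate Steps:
$V{\left(q,Q \right)} = - \frac{23}{9}$ ($V{\left(q,Q \right)} = -2 + \frac{1}{9} \left(-5\right) = -2 - \frac{5}{9} = - \frac{23}{9}$)
$s{\left(g,P \right)} = - \frac{23}{9}$
$D = -48$ ($D = 12 \left(-4\right) = -48$)
$A = \frac{110}{3}$ ($A = 29 - - \frac{23}{3} = 29 + \frac{23}{3} = \frac{110}{3} \approx 36.667$)
$d = \frac{110}{3} \approx 36.667$
$d D = \frac{110}{3} \left(-48\right) = -1760$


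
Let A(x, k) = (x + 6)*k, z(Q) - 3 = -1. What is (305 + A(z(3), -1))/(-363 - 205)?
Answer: -297/568 ≈ -0.52289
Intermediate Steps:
z(Q) = 2 (z(Q) = 3 - 1 = 2)
A(x, k) = k*(6 + x) (A(x, k) = (6 + x)*k = k*(6 + x))
(305 + A(z(3), -1))/(-363 - 205) = (305 - (6 + 2))/(-363 - 205) = (305 - 1*8)/(-568) = (305 - 8)*(-1/568) = 297*(-1/568) = -297/568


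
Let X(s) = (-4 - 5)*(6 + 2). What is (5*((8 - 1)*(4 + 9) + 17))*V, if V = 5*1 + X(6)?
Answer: -36180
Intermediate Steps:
X(s) = -72 (X(s) = -9*8 = -72)
V = -67 (V = 5*1 - 72 = 5 - 72 = -67)
(5*((8 - 1)*(4 + 9) + 17))*V = (5*((8 - 1)*(4 + 9) + 17))*(-67) = (5*(7*13 + 17))*(-67) = (5*(91 + 17))*(-67) = (5*108)*(-67) = 540*(-67) = -36180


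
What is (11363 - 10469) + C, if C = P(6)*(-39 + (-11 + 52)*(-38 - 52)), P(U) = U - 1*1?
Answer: -17751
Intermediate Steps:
P(U) = -1 + U (P(U) = U - 1 = -1 + U)
C = -18645 (C = (-1 + 6)*(-39 + (-11 + 52)*(-38 - 52)) = 5*(-39 + 41*(-90)) = 5*(-39 - 3690) = 5*(-3729) = -18645)
(11363 - 10469) + C = (11363 - 10469) - 18645 = 894 - 18645 = -17751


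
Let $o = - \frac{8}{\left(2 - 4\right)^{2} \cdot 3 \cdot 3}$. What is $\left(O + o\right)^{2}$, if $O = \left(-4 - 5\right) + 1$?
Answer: $\frac{5476}{81} \approx 67.605$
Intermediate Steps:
$O = -8$ ($O = -9 + 1 = -8$)
$o = - \frac{2}{9}$ ($o = - \frac{8}{\left(-2\right)^{2} \cdot 3 \cdot 3} = - \frac{8}{4 \cdot 3 \cdot 3} = - \frac{8}{12 \cdot 3} = - \frac{8}{36} = \left(-8\right) \frac{1}{36} = - \frac{2}{9} \approx -0.22222$)
$\left(O + o\right)^{2} = \left(-8 - \frac{2}{9}\right)^{2} = \left(- \frac{74}{9}\right)^{2} = \frac{5476}{81}$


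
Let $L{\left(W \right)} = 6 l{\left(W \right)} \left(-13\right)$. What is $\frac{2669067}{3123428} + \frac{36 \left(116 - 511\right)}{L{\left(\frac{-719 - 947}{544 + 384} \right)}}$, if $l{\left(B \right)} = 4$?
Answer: $\frac{1885328961}{40604564} \approx 46.431$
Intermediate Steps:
$L{\left(W \right)} = -312$ ($L{\left(W \right)} = 6 \cdot 4 \left(-13\right) = 24 \left(-13\right) = -312$)
$\frac{2669067}{3123428} + \frac{36 \left(116 - 511\right)}{L{\left(\frac{-719 - 947}{544 + 384} \right)}} = \frac{2669067}{3123428} + \frac{36 \left(116 - 511\right)}{-312} = 2669067 \cdot \frac{1}{3123428} + 36 \left(-395\right) \left(- \frac{1}{312}\right) = \frac{2669067}{3123428} - - \frac{1185}{26} = \frac{2669067}{3123428} + \frac{1185}{26} = \frac{1885328961}{40604564}$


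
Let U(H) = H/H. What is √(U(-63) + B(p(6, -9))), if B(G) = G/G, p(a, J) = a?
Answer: √2 ≈ 1.4142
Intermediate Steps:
B(G) = 1
U(H) = 1
√(U(-63) + B(p(6, -9))) = √(1 + 1) = √2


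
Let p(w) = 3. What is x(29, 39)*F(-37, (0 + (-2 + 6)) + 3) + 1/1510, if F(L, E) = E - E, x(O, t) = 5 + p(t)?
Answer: 1/1510 ≈ 0.00066225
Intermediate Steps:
x(O, t) = 8 (x(O, t) = 5 + 3 = 8)
F(L, E) = 0
x(29, 39)*F(-37, (0 + (-2 + 6)) + 3) + 1/1510 = 8*0 + 1/1510 = 0 + 1/1510 = 1/1510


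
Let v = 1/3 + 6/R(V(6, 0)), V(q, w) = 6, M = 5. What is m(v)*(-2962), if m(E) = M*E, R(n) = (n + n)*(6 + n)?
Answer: -22215/4 ≈ -5553.8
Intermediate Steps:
R(n) = 2*n*(6 + n) (R(n) = (2*n)*(6 + n) = 2*n*(6 + n))
v = 3/8 (v = 1/3 + 6/((2*6*(6 + 6))) = 1*(1/3) + 6/((2*6*12)) = 1/3 + 6/144 = 1/3 + 6*(1/144) = 1/3 + 1/24 = 3/8 ≈ 0.37500)
m(E) = 5*E
m(v)*(-2962) = (5*(3/8))*(-2962) = (15/8)*(-2962) = -22215/4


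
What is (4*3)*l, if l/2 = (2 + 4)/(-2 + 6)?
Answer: 36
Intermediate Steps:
l = 3 (l = 2*((2 + 4)/(-2 + 6)) = 2*(6/4) = 2*(6*(1/4)) = 2*(3/2) = 3)
(4*3)*l = (4*3)*3 = 12*3 = 36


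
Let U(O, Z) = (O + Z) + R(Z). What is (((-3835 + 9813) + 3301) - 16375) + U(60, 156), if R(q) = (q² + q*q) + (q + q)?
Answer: 42104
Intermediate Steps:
R(q) = 2*q + 2*q² (R(q) = (q² + q²) + 2*q = 2*q² + 2*q = 2*q + 2*q²)
U(O, Z) = O + Z + 2*Z*(1 + Z) (U(O, Z) = (O + Z) + 2*Z*(1 + Z) = O + Z + 2*Z*(1 + Z))
(((-3835 + 9813) + 3301) - 16375) + U(60, 156) = (((-3835 + 9813) + 3301) - 16375) + (60 + 156 + 2*156*(1 + 156)) = ((5978 + 3301) - 16375) + (60 + 156 + 2*156*157) = (9279 - 16375) + (60 + 156 + 48984) = -7096 + 49200 = 42104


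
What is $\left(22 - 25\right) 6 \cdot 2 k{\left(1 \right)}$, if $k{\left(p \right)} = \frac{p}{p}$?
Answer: $-36$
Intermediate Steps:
$k{\left(p \right)} = 1$
$\left(22 - 25\right) 6 \cdot 2 k{\left(1 \right)} = \left(22 - 25\right) 6 \cdot 2 \cdot 1 = - 3 \cdot 12 \cdot 1 = \left(-3\right) 12 = -36$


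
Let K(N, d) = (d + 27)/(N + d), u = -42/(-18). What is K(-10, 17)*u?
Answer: 44/3 ≈ 14.667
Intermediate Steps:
u = 7/3 (u = -42*(-1/18) = 7/3 ≈ 2.3333)
K(N, d) = (27 + d)/(N + d)
K(-10, 17)*u = ((27 + 17)/(-10 + 17))*(7/3) = (44/7)*(7/3) = 44/3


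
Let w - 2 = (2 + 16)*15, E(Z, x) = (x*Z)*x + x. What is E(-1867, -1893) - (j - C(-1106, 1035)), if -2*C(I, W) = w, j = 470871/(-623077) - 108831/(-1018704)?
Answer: -1415513952378809526233/211577010736 ≈ -6.6903e+9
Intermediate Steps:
E(Z, x) = x + Z*x² (E(Z, x) = (Z*x)*x + x = Z*x² + x = x + Z*x²)
j = -137289359399/211577010736 (j = 470871*(-1/623077) - 108831*(-1/1018704) = -470871/623077 + 36277/339568 = -137289359399/211577010736 ≈ -0.64889)
w = 272 (w = 2 + (2 + 16)*15 = 2 + 18*15 = 2 + 270 = 272)
C(I, W) = -136 (C(I, W) = -½*272 = -136)
E(-1867, -1893) - (j - C(-1106, 1035)) = -1893*(1 - 1867*(-1893)) - (-137289359399/211577010736 - 1*(-136)) = -1893*(1 + 3534231) - (-137289359399/211577010736 + 136) = -1893*3534232 - 1*28637184100697/211577010736 = -6690301176 - 28637184100697/211577010736 = -1415513952378809526233/211577010736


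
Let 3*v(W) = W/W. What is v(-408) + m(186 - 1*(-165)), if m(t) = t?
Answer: 1054/3 ≈ 351.33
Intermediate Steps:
v(W) = ⅓ (v(W) = (W/W)/3 = (⅓)*1 = ⅓)
v(-408) + m(186 - 1*(-165)) = ⅓ + (186 - 1*(-165)) = ⅓ + (186 + 165) = ⅓ + 351 = 1054/3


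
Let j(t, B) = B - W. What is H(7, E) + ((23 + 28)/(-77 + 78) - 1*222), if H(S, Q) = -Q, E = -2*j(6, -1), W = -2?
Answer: -169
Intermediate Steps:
j(t, B) = 2 + B (j(t, B) = B - 1*(-2) = B + 2 = 2 + B)
E = -2 (E = -2*(2 - 1) = -2*1 = -2)
H(7, E) + ((23 + 28)/(-77 + 78) - 1*222) = -1*(-2) + ((23 + 28)/(-77 + 78) - 1*222) = 2 + (51/1 - 222) = 2 + (51*1 - 222) = 2 + (51 - 222) = 2 - 171 = -169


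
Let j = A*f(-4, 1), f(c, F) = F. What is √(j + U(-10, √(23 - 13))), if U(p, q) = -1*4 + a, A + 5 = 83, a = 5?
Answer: √79 ≈ 8.8882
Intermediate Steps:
A = 78 (A = -5 + 83 = 78)
j = 78 (j = 78*1 = 78)
U(p, q) = 1 (U(p, q) = -1*4 + 5 = -4 + 5 = 1)
√(j + U(-10, √(23 - 13))) = √(78 + 1) = √79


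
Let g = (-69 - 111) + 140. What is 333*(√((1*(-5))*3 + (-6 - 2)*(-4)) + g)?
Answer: -13320 + 333*√17 ≈ -11947.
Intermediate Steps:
g = -40 (g = -180 + 140 = -40)
333*(√((1*(-5))*3 + (-6 - 2)*(-4)) + g) = 333*(√((1*(-5))*3 + (-6 - 2)*(-4)) - 40) = 333*(√(-5*3 - 8*(-4)) - 40) = 333*(√(-15 + 32) - 40) = 333*(√17 - 40) = 333*(-40 + √17) = -13320 + 333*√17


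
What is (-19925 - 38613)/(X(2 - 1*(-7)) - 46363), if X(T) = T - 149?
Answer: 58538/46503 ≈ 1.2588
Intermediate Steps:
X(T) = -149 + T
(-19925 - 38613)/(X(2 - 1*(-7)) - 46363) = (-19925 - 38613)/((-149 + (2 - 1*(-7))) - 46363) = -58538/((-149 + (2 + 7)) - 46363) = -58538/((-149 + 9) - 46363) = -58538/(-140 - 46363) = -58538/(-46503) = -58538*(-1/46503) = 58538/46503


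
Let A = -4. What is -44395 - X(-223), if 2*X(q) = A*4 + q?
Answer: -88551/2 ≈ -44276.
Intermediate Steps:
X(q) = -8 + q/2 (X(q) = (-4*4 + q)/2 = (-16 + q)/2 = -8 + q/2)
-44395 - X(-223) = -44395 - (-8 + (1/2)*(-223)) = -44395 - (-8 - 223/2) = -44395 - 1*(-239/2) = -44395 + 239/2 = -88551/2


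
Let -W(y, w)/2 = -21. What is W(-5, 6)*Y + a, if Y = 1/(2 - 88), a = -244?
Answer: -10513/43 ≈ -244.49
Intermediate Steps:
W(y, w) = 42 (W(y, w) = -2*(-21) = 42)
Y = -1/86 (Y = 1/(-86) = -1/86 ≈ -0.011628)
W(-5, 6)*Y + a = 42*(-1/86) - 244 = -21/43 - 244 = -10513/43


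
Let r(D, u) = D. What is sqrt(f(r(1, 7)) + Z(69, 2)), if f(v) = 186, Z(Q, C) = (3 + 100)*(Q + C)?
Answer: sqrt(7499) ≈ 86.597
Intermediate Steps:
Z(Q, C) = 103*C + 103*Q (Z(Q, C) = 103*(C + Q) = 103*C + 103*Q)
sqrt(f(r(1, 7)) + Z(69, 2)) = sqrt(186 + (103*2 + 103*69)) = sqrt(186 + (206 + 7107)) = sqrt(186 + 7313) = sqrt(7499)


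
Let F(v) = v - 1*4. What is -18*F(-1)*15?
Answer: 1350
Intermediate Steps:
F(v) = -4 + v (F(v) = v - 4 = -4 + v)
-18*F(-1)*15 = -18*(-4 - 1)*15 = -18*(-5)*15 = 90*15 = 1350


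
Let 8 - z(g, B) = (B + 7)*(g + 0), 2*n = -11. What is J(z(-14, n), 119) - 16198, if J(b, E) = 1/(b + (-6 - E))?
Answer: -1555009/96 ≈ -16198.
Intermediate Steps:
n = -11/2 (n = (½)*(-11) = -11/2 ≈ -5.5000)
z(g, B) = 8 - g*(7 + B) (z(g, B) = 8 - (B + 7)*(g + 0) = 8 - (7 + B)*g = 8 - g*(7 + B))
J(b, E) = 1/(-6 + b - E)
J(z(-14, n), 119) - 16198 = 1/(-6 + (8 - 7*(-14) - 1*(-11/2)*(-14)) - 1*119) - 16198 = 1/(-6 + (8 + 98 - 77) - 119) - 16198 = 1/(-6 + 29 - 119) - 16198 = 1/(-96) - 16198 = -1/96 - 16198 = -1555009/96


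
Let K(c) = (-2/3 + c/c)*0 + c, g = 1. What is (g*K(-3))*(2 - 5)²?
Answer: -27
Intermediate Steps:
K(c) = c (K(c) = (-2*⅓ + 1)*0 + c = (-⅔ + 1)*0 + c = (⅓)*0 + c = 0 + c = c)
(g*K(-3))*(2 - 5)² = (1*(-3))*(2 - 5)² = -3*(-3)² = -3*9 = -27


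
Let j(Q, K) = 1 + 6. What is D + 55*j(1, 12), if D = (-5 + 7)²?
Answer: 389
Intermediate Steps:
j(Q, K) = 7
D = 4 (D = 2² = 4)
D + 55*j(1, 12) = 4 + 55*7 = 4 + 385 = 389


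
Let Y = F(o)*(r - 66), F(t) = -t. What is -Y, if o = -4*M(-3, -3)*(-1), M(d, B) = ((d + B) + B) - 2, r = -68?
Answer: 5896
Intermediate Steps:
M(d, B) = -2 + d + 2*B (M(d, B) = ((B + d) + B) - 2 = (d + 2*B) - 2 = -2 + d + 2*B)
o = -44 (o = -4*(-2 - 3 + 2*(-3))*(-1) = -4*(-2 - 3 - 6)*(-1) = -4*(-11)*(-1) = 44*(-1) = -44)
Y = -5896 (Y = (-1*(-44))*(-68 - 66) = 44*(-134) = -5896)
-Y = -1*(-5896) = 5896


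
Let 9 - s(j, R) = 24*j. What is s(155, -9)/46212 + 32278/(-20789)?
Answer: -522926305/320233756 ≈ -1.6330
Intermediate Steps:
s(j, R) = 9 - 24*j
s(155, -9)/46212 + 32278/(-20789) = (9 - 24*155)/46212 + 32278/(-20789) = (9 - 3720)*(1/46212) + 32278*(-1/20789) = -3711*1/46212 - 32278/20789 = -1237/15404 - 32278/20789 = -522926305/320233756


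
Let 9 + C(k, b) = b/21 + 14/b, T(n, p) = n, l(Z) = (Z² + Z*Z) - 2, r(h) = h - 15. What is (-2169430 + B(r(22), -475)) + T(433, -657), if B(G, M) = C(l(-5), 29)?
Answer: -1320923519/609 ≈ -2.1690e+6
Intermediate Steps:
r(h) = -15 + h
l(Z) = -2 + 2*Z² (l(Z) = (Z² + Z²) - 2 = 2*Z² - 2 = -2 + 2*Z²)
C(k, b) = -9 + 14/b + b/21 (C(k, b) = -9 + (b/21 + 14/b) = -9 + (14/b + b/21) = -9 + 14/b + b/21)
B(G, M) = -4346/609 (B(G, M) = -9 + 14/29 + (1/21)*29 = -9 + 14*(1/29) + 29/21 = -9 + 14/29 + 29/21 = -4346/609)
(-2169430 + B(r(22), -475)) + T(433, -657) = (-2169430 - 4346/609) + 433 = -1321187216/609 + 433 = -1320923519/609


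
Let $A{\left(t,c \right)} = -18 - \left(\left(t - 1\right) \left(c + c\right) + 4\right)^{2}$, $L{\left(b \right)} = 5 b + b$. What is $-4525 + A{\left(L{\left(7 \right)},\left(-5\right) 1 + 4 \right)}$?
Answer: $-10627$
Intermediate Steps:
$L{\left(b \right)} = 6 b$
$A{\left(t,c \right)} = -18 - \left(4 + 2 c \left(-1 + t\right)\right)^{2}$ ($A{\left(t,c \right)} = -18 - \left(\left(-1 + t\right) 2 c + 4\right)^{2} = -18 - \left(2 c \left(-1 + t\right) + 4\right)^{2} = -18 - \left(4 + 2 c \left(-1 + t\right)\right)^{2}$)
$-4525 + A{\left(L{\left(7 \right)},\left(-5\right) 1 + 4 \right)} = -4525 - \left(18 + 4 \left(2 - \left(\left(-5\right) 1 + 4\right) + \left(\left(-5\right) 1 + 4\right) 6 \cdot 7\right)^{2}\right) = -4525 - \left(18 + 4 \left(2 - \left(-5 + 4\right) + \left(-5 + 4\right) 42\right)^{2}\right) = -4525 - \left(18 + 4 \left(2 - -1 - 42\right)^{2}\right) = -4525 - \left(18 + 4 \left(2 + 1 - 42\right)^{2}\right) = -4525 - \left(18 + 4 \left(-39\right)^{2}\right) = -4525 - 6102 = -10627$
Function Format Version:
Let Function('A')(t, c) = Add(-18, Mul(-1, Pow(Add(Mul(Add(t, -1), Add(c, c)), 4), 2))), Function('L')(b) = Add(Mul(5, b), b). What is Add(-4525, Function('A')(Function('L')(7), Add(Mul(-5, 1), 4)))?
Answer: -10627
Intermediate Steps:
Function('L')(b) = Mul(6, b)
Function('A')(t, c) = Add(-18, Mul(-1, Pow(Add(4, Mul(2, c, Add(-1, t))), 2))) (Function('A')(t, c) = Add(-18, Mul(-1, Pow(Add(Mul(Add(-1, t), Mul(2, c)), 4), 2))) = Add(-18, Mul(-1, Pow(Add(Mul(2, c, Add(-1, t)), 4), 2))) = Add(-18, Mul(-1, Pow(Add(4, Mul(2, c, Add(-1, t))), 2))))
Add(-4525, Function('A')(Function('L')(7), Add(Mul(-5, 1), 4))) = Add(-4525, Add(-18, Mul(-4, Pow(Add(2, Mul(-1, Add(Mul(-5, 1), 4)), Mul(Add(Mul(-5, 1), 4), Mul(6, 7))), 2)))) = Add(-4525, Add(-18, Mul(-4, Pow(Add(2, Mul(-1, Add(-5, 4)), Mul(Add(-5, 4), 42)), 2)))) = Add(-4525, Add(-18, Mul(-4, Pow(Add(2, Mul(-1, -1), Mul(-1, 42)), 2)))) = Add(-4525, Add(-18, Mul(-4, Pow(Add(2, 1, -42), 2)))) = Add(-4525, Add(-18, Mul(-4, Pow(-39, 2)))) = Add(-4525, Add(-18, Mul(-4, 1521))) = Add(-4525, Add(-18, -6084)) = Add(-4525, -6102) = -10627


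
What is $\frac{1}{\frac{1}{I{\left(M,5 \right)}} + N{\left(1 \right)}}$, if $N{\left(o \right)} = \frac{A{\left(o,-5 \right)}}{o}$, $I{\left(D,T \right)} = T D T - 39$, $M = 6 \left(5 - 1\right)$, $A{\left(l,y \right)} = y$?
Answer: $- \frac{561}{2804} \approx -0.20007$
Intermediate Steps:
$M = 24$ ($M = 6 \cdot 4 = 24$)
$I{\left(D,T \right)} = -39 + D T^{2}$ ($I{\left(D,T \right)} = D T T - 39 = D T^{2} - 39 = -39 + D T^{2}$)
$N{\left(o \right)} = - \frac{5}{o}$
$\frac{1}{\frac{1}{I{\left(M,5 \right)}} + N{\left(1 \right)}} = \frac{1}{\frac{1}{-39 + 24 \cdot 5^{2}} - \frac{5}{1}} = \frac{1}{\frac{1}{-39 + 24 \cdot 25} - 5} = \frac{1}{\frac{1}{-39 + 600} - 5} = \frac{1}{\frac{1}{561} - 5} = \frac{1}{- \frac{2804}{561}} = - \frac{561}{2804}$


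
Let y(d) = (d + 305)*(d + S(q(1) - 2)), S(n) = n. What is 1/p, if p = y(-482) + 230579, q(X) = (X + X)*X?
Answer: 1/315893 ≈ 3.1656e-6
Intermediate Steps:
q(X) = 2*X² (q(X) = (2*X)*X = 2*X²)
y(d) = d*(305 + d) (y(d) = (d + 305)*(d + (2*1² - 2)) = (305 + d)*(d + (2*1 - 2)) = (305 + d)*(d + (2 - 2)) = (305 + d)*(d + 0) = (305 + d)*d = d*(305 + d))
p = 315893 (p = -482*(305 - 482) + 230579 = -482*(-177) + 230579 = 85314 + 230579 = 315893)
1/p = 1/315893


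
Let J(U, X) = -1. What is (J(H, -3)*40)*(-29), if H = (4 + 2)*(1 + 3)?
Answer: 1160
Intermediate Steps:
H = 24 (H = 6*4 = 24)
(J(H, -3)*40)*(-29) = -1*40*(-29) = -40*(-29) = 1160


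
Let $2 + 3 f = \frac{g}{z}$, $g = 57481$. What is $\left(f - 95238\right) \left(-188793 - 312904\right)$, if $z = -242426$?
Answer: $\frac{739363085723647}{15474} \approx 4.7781 \cdot 10^{10}$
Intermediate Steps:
$f = - \frac{11539}{15474}$ ($f = - \frac{2}{3} + \frac{57481 \frac{1}{-242426}}{3} = - \frac{2}{3} + \frac{57481 \left(- \frac{1}{242426}\right)}{3} = - \frac{2}{3} + \frac{1}{3} \left(- \frac{1223}{5158}\right) = - \frac{2}{3} - \frac{1223}{15474} = - \frac{11539}{15474} \approx -0.7457$)
$\left(f - 95238\right) \left(-188793 - 312904\right) = \left(- \frac{11539}{15474} - 95238\right) \left(-188793 - 312904\right) = \left(- \frac{1473724351}{15474}\right) \left(-501697\right) = \frac{739363085723647}{15474}$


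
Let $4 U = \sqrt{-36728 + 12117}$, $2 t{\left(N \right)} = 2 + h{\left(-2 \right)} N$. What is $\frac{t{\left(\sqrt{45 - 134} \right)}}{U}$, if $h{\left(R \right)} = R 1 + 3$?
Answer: $\frac{2 \sqrt{2190379}}{24611} - \frac{4 i \sqrt{24611}}{24611} \approx 0.12027 - 0.025497 i$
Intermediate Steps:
$h{\left(R \right)} = 3 + R$ ($h{\left(R \right)} = R + 3 = 3 + R$)
$t{\left(N \right)} = 1 + \frac{N}{2}$ ($t{\left(N \right)} = \frac{2 + \left(3 - 2\right) N}{2} = \frac{2 + 1 N}{2} = \frac{2 + N}{2} = 1 + \frac{N}{2}$)
$U = \frac{i \sqrt{24611}}{4}$ ($U = \frac{\sqrt{-36728 + 12117}}{4} = \frac{\sqrt{-24611}}{4} = \frac{i \sqrt{24611}}{4} \approx 39.22 i$)
$\frac{t{\left(\sqrt{45 - 134} \right)}}{U} = \frac{1 + \frac{\sqrt{45 - 134}}{2}}{\frac{1}{4} i \sqrt{24611}} = \left(1 + \frac{\sqrt{-89}}{2}\right) \left(- \frac{4 i \sqrt{24611}}{24611}\right) = \left(1 + \frac{i \sqrt{89}}{2}\right) \left(- \frac{4 i \sqrt{24611}}{24611}\right) = - \frac{4 i \sqrt{24611} \left(1 + \frac{i \sqrt{89}}{2}\right)}{24611}$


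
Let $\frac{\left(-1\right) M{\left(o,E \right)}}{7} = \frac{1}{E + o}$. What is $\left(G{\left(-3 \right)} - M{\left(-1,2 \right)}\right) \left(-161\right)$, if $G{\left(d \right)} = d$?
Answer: $-644$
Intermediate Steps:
$M{\left(o,E \right)} = - \frac{7}{E + o}$
$\left(G{\left(-3 \right)} - M{\left(-1,2 \right)}\right) \left(-161\right) = \left(-3 - - \frac{7}{2 - 1}\right) \left(-161\right) = \left(-3 - - \frac{7}{1}\right) \left(-161\right) = \left(-3 - \left(-7\right) 1\right) \left(-161\right) = \left(-3 - -7\right) \left(-161\right) = \left(-3 + 7\right) \left(-161\right) = 4 \left(-161\right) = -644$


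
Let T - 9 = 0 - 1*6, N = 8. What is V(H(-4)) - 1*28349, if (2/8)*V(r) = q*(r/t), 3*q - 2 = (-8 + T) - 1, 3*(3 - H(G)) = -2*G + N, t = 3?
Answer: -765311/27 ≈ -28345.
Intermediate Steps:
T = 3 (T = 9 + (0 - 1*6) = 9 + (0 - 6) = 9 - 6 = 3)
H(G) = 1/3 + 2*G/3 (H(G) = 3 - (-2*G + 8)/3 = 3 - (8 - 2*G)/3 = 3 + (-8/3 + 2*G/3) = 1/3 + 2*G/3)
q = -4/3 (q = 2/3 + ((-8 + 3) - 1)/3 = 2/3 + (-5 - 1)/3 = 2/3 + (1/3)*(-6) = 2/3 - 2 = -4/3 ≈ -1.3333)
V(r) = -16*r/9 (V(r) = 4*(-4*r/(3*3)) = 4*(-4*r/9) = -16*r/9)
V(H(-4)) - 1*28349 = -16*(1/3 + (2/3)*(-4))/9 - 1*28349 = -16*(1/3 - 8/3)/9 - 28349 = -16/9*(-7/3) - 28349 = 112/27 - 28349 = -765311/27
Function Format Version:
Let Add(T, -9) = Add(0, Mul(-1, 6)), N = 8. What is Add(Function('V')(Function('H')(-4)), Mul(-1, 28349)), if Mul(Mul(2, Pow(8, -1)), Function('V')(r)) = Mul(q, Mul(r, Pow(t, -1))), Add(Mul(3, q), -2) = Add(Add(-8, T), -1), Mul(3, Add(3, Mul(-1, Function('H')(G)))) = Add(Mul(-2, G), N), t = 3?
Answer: Rational(-765311, 27) ≈ -28345.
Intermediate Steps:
T = 3 (T = Add(9, Add(0, Mul(-1, 6))) = Add(9, Add(0, -6)) = Add(9, -6) = 3)
Function('H')(G) = Add(Rational(1, 3), Mul(Rational(2, 3), G)) (Function('H')(G) = Add(3, Mul(Rational(-1, 3), Add(Mul(-2, G), 8))) = Add(3, Mul(Rational(-1, 3), Add(8, Mul(-2, G)))) = Add(3, Add(Rational(-8, 3), Mul(Rational(2, 3), G))) = Add(Rational(1, 3), Mul(Rational(2, 3), G)))
q = Rational(-4, 3) (q = Add(Rational(2, 3), Mul(Rational(1, 3), Add(Add(-8, 3), -1))) = Add(Rational(2, 3), Mul(Rational(1, 3), Add(-5, -1))) = Add(Rational(2, 3), Mul(Rational(1, 3), -6)) = Add(Rational(2, 3), -2) = Rational(-4, 3) ≈ -1.3333)
Function('V')(r) = Mul(Rational(-16, 9), r) (Function('V')(r) = Mul(4, Mul(Rational(-4, 3), Mul(r, Pow(3, -1)))) = Mul(4, Mul(Rational(-4, 3), Mul(r, Rational(1, 3)))) = Mul(4, Mul(Rational(-4, 3), Mul(Rational(1, 3), r))) = Mul(4, Mul(Rational(-4, 9), r)) = Mul(Rational(-16, 9), r))
Add(Function('V')(Function('H')(-4)), Mul(-1, 28349)) = Add(Mul(Rational(-16, 9), Add(Rational(1, 3), Mul(Rational(2, 3), -4))), Mul(-1, 28349)) = Add(Mul(Rational(-16, 9), Add(Rational(1, 3), Rational(-8, 3))), -28349) = Add(Mul(Rational(-16, 9), Rational(-7, 3)), -28349) = Add(Rational(112, 27), -28349) = Rational(-765311, 27)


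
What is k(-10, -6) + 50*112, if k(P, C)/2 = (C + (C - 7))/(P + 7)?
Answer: 16838/3 ≈ 5612.7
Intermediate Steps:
k(P, C) = 2*(-7 + 2*C)/(7 + P) (k(P, C) = 2*((C + (C - 7))/(P + 7)) = 2*((C + (-7 + C))/(7 + P)) = 2*((-7 + 2*C)/(7 + P)) = 2*(-7 + 2*C)/(7 + P))
k(-10, -6) + 50*112 = 2*(-7 + 2*(-6))/(7 - 10) + 50*112 = 2*(-7 - 12)/(-3) + 5600 = 2*(-⅓)*(-19) + 5600 = 38/3 + 5600 = 16838/3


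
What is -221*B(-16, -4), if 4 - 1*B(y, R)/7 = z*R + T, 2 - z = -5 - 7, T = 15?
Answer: -69615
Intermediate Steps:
z = 14 (z = 2 - (-5 - 7) = 2 - 1*(-12) = 2 + 12 = 14)
B(y, R) = -77 - 98*R (B(y, R) = 28 - 7*(14*R + 15) = 28 - 7*(15 + 14*R) = 28 + (-105 - 98*R) = -77 - 98*R)
-221*B(-16, -4) = -221*(-77 - 98*(-4)) = -221*(-77 + 392) = -221*315 = -69615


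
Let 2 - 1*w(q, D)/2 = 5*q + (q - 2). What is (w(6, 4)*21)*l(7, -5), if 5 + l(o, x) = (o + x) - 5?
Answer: 10752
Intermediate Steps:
w(q, D) = 8 - 12*q (w(q, D) = 4 - 2*(5*q + (q - 2)) = 4 - 2*(5*q + (-2 + q)) = 4 - 2*(-2 + 6*q) = 4 + (4 - 12*q) = 8 - 12*q)
l(o, x) = -10 + o + x (l(o, x) = -5 + ((o + x) - 5) = -5 + (-5 + o + x) = -10 + o + x)
(w(6, 4)*21)*l(7, -5) = ((8 - 12*6)*21)*(-10 + 7 - 5) = ((8 - 72)*21)*(-8) = -64*21*(-8) = -1344*(-8) = 10752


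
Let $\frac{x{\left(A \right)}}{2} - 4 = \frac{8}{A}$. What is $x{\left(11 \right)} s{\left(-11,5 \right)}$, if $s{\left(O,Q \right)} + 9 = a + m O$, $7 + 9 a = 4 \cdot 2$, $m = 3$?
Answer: $- \frac{39208}{99} \approx -396.04$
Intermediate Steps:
$x{\left(A \right)} = 8 + \frac{16}{A}$ ($x{\left(A \right)} = 8 + 2 \frac{8}{A} = 8 + \frac{16}{A}$)
$a = \frac{1}{9}$ ($a = - \frac{7}{9} + \frac{4 \cdot 2}{9} = - \frac{7}{9} + \frac{1}{9} \cdot 8 = - \frac{7}{9} + \frac{8}{9} = \frac{1}{9} \approx 0.11111$)
$s{\left(O,Q \right)} = - \frac{80}{9} + 3 O$ ($s{\left(O,Q \right)} = -9 + \left(\frac{1}{9} + 3 O\right) = - \frac{80}{9} + 3 O$)
$x{\left(11 \right)} s{\left(-11,5 \right)} = \left(8 + \frac{16}{11}\right) \left(- \frac{80}{9} + 3 \left(-11\right)\right) = \left(8 + 16 \cdot \frac{1}{11}\right) \left(- \frac{80}{9} - 33\right) = \left(8 + \frac{16}{11}\right) \left(- \frac{377}{9}\right) = \frac{104}{11} \left(- \frac{377}{9}\right) = - \frac{39208}{99}$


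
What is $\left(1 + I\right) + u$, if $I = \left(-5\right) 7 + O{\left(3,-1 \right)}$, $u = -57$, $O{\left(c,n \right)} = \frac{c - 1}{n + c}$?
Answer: $-90$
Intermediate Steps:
$O{\left(c,n \right)} = \frac{-1 + c}{c + n}$
$I = -34$ ($I = \left(-5\right) 7 + \frac{-1 + 3}{3 - 1} = -35 + \frac{1}{2} \cdot 2 = -35 + 1 = -34$)
$\left(1 + I\right) + u = \left(1 - 34\right) - 57 = -33 - 57 = -90$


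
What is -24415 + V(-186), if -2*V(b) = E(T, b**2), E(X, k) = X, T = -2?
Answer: -24414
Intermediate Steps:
V(b) = 1 (V(b) = -1/2*(-2) = 1)
-24415 + V(-186) = -24415 + 1 = -24414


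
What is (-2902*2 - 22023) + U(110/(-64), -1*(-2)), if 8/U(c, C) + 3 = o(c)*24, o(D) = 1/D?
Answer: -25963031/933 ≈ -27827.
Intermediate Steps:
U(c, C) = 8/(-3 + 24/c)
(-2902*2 - 22023) + U(110/(-64), -1*(-2)) = (-2902*2 - 22023) - 8*110/(-64)/(-24 + 3*(110/(-64))) = (-5804 - 22023) - 8*110*(-1/64)/(-24 + 3*(110*(-1/64))) = -27827 - 8*(-55/32)/(-24 + 3*(-55/32)) = -27827 - 8*(-55/32)/(-24 - 165/32) = -27827 - 8*(-55/32)/(-933/32) = -27827 - 8*(-55/32)*(-32/933) = -27827 - 440/933 = -25963031/933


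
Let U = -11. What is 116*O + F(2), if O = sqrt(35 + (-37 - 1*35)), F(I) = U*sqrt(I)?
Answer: -11*sqrt(2) + 116*I*sqrt(37) ≈ -15.556 + 705.6*I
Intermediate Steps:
F(I) = -11*sqrt(I)
O = I*sqrt(37) (O = sqrt(35 + (-37 - 35)) = sqrt(35 - 72) = sqrt(-37) = I*sqrt(37) ≈ 6.0828*I)
116*O + F(2) = 116*(I*sqrt(37)) - 11*sqrt(2) = 116*I*sqrt(37) - 11*sqrt(2) = -11*sqrt(2) + 116*I*sqrt(37)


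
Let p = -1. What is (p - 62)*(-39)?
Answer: 2457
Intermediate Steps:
(p - 62)*(-39) = (-1 - 62)*(-39) = -63*(-39) = 2457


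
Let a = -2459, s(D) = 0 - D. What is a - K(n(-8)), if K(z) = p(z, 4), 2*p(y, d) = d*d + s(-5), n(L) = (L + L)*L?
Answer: -4939/2 ≈ -2469.5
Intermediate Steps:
n(L) = 2*L² (n(L) = (2*L)*L = 2*L²)
s(D) = -D
p(y, d) = 5/2 + d²/2 (p(y, d) = (d*d - 1*(-5))/2 = (d² + 5)/2 = (5 + d²)/2 = 5/2 + d²/2)
K(z) = 21/2 (K(z) = 5/2 + (½)*4² = 5/2 + (½)*16 = 5/2 + 8 = 21/2)
a - K(n(-8)) = -2459 - 1*21/2 = -2459 - 21/2 = -4939/2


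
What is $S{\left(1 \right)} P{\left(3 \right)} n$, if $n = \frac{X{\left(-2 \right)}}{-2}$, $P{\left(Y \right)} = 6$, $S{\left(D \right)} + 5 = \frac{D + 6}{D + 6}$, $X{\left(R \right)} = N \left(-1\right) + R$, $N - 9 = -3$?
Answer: $-96$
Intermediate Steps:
$N = 6$ ($N = 9 - 3 = 6$)
$X{\left(R \right)} = -6 + R$ ($X{\left(R \right)} = 6 \left(-1\right) + R = -6 + R$)
$S{\left(D \right)} = -4$ ($S{\left(D \right)} = -5 + \frac{D + 6}{D + 6} = -5 + \frac{6 + D}{6 + D} = -5 + 1 = -4$)
$n = 4$ ($n = \frac{-6 - 2}{-2} = \left(-8\right) \left(- \frac{1}{2}\right) = 4$)
$S{\left(1 \right)} P{\left(3 \right)} n = \left(-4\right) 6 \cdot 4 = \left(-24\right) 4 = -96$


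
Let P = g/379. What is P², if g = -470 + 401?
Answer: 4761/143641 ≈ 0.033145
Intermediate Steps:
g = -69
P = -69/379 ≈ -0.18206
P² = (-69/379)² = 4761/143641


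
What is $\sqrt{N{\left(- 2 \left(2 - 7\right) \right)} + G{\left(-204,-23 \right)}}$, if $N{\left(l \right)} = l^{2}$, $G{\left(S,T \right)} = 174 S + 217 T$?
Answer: $i \sqrt{40387} \approx 200.97 i$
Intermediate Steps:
$\sqrt{N{\left(- 2 \left(2 - 7\right) \right)} + G{\left(-204,-23 \right)}} = \sqrt{\left(- 2 \left(2 - 7\right)\right)^{2} + \left(174 \left(-204\right) + 217 \left(-23\right)\right)} = \sqrt{\left(\left(-2\right) \left(-5\right)\right)^{2} - 40487} = \sqrt{10^{2} - 40487} = \sqrt{100 - 40487} = \sqrt{-40387} = i \sqrt{40387}$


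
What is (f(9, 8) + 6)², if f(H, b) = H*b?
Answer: 6084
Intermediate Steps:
(f(9, 8) + 6)² = (9*8 + 6)² = (72 + 6)² = 78² = 6084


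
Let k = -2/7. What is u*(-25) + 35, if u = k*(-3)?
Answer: 95/7 ≈ 13.571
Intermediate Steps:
k = -2/7 (k = -2*1/7 = -2/7 ≈ -0.28571)
u = 6/7 (u = -2/7*(-3) = 6/7 ≈ 0.85714)
u*(-25) + 35 = (6/7)*(-25) + 35 = -150/7 + 35 = 95/7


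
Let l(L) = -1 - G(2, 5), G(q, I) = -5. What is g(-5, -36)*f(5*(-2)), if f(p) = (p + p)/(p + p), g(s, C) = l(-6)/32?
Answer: ⅛ ≈ 0.12500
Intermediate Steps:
l(L) = 4 (l(L) = -1 - 1*(-5) = -1 + 5 = 4)
g(s, C) = ⅛ (g(s, C) = 4/32 = 4*(1/32) = ⅛)
f(p) = 1 (f(p) = (2*p)/((2*p)) = (2*p)*(1/(2*p)) = 1)
g(-5, -36)*f(5*(-2)) = (⅛)*1 = ⅛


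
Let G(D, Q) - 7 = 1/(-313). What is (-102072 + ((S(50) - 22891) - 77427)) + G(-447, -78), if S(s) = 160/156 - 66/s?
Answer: -61762322831/305175 ≈ -2.0238e+5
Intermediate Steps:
G(D, Q) = 2190/313 (G(D, Q) = 7 + 1/(-313) = 7 - 1/313 = 2190/313)
S(s) = 40/39 - 66/s (S(s) = 160*(1/156) - 66/s = 40/39 - 66/s)
(-102072 + ((S(50) - 22891) - 77427)) + G(-447, -78) = (-102072 + (((40/39 - 66/50) - 22891) - 77427)) + 2190/313 = (-102072 + (((40/39 - 66*1/50) - 22891) - 77427)) + 2190/313 = (-102072 + (((40/39 - 33/25) - 22891) - 77427)) + 2190/313 = (-102072 + ((-287/975 - 22891) - 77427)) + 2190/313 = (-102072 + (-22319012/975 - 77427)) + 2190/313 = (-102072 - 97810337/975) + 2190/313 = -197330537/975 + 2190/313 = -61762322831/305175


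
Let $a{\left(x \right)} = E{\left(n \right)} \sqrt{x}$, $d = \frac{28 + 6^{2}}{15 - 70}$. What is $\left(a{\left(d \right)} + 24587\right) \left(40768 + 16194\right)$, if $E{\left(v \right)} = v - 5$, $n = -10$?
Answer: $1400524694 - \frac{1367088 i \sqrt{55}}{11} \approx 1.4005 \cdot 10^{9} - 9.2169 \cdot 10^{5} i$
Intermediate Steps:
$E{\left(v \right)} = -5 + v$ ($E{\left(v \right)} = v - 5 = -5 + v$)
$d = - \frac{64}{55}$ ($d = \frac{28 + 36}{-55} = 64 \left(- \frac{1}{55}\right) = - \frac{64}{55} \approx -1.1636$)
$a{\left(x \right)} = - 15 \sqrt{x}$ ($a{\left(x \right)} = \left(-5 - 10\right) \sqrt{x} = - 15 \sqrt{x}$)
$\left(a{\left(d \right)} + 24587\right) \left(40768 + 16194\right) = \left(- 15 \sqrt{- \frac{64}{55}} + 24587\right) \left(40768 + 16194\right) = \left(- 15 \frac{8 i \sqrt{55}}{55} + 24587\right) 56962 = \left(- \frac{24 i \sqrt{55}}{11} + 24587\right) 56962 = \left(24587 - \frac{24 i \sqrt{55}}{11}\right) 56962 = 1400524694 - \frac{1367088 i \sqrt{55}}{11}$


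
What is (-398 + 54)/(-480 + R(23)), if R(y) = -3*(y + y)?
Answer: 172/309 ≈ 0.55663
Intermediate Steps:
R(y) = -6*y
(-398 + 54)/(-480 + R(23)) = (-398 + 54)/(-480 - 6*23) = -344/(-480 - 138) = -344/(-618) = -344*(-1/618) = 172/309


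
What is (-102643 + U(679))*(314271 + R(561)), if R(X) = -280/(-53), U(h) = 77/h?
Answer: -165839534099480/5141 ≈ -3.2258e+10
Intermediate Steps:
R(X) = 280/53 (R(X) = -280*(-1/53) = 280/53)
(-102643 + U(679))*(314271 + R(561)) = (-102643 + 77/679)*(314271 + 280/53) = (-102643 + 77*(1/679))*(16656643/53) = (-102643 + 11/97)*(16656643/53) = -9956360/97*16656643/53 = -165839534099480/5141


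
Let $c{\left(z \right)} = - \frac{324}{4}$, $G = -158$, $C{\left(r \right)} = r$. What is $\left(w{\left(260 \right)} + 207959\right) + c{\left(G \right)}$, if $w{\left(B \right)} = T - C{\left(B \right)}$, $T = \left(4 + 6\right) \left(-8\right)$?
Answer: $207538$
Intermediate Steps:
$T = -80$ ($T = 10 \left(-8\right) = -80$)
$w{\left(B \right)} = -80 - B$
$c{\left(z \right)} = -81$ ($c{\left(z \right)} = \left(-324\right) \frac{1}{4} = -81$)
$\left(w{\left(260 \right)} + 207959\right) + c{\left(G \right)} = \left(\left(-80 - 260\right) + 207959\right) - 81 = \left(-340 + 207959\right) - 81 = 207619 - 81 = 207538$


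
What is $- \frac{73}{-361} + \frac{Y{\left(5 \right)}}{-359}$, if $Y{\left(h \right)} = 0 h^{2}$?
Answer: $\frac{73}{361} \approx 0.20222$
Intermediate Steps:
$Y{\left(h \right)} = 0$
$- \frac{73}{-361} + \frac{Y{\left(5 \right)}}{-359} = - \frac{73}{-361} + \frac{0}{-359} = \left(-73\right) \left(- \frac{1}{361}\right) + 0 \left(- \frac{1}{359}\right) = \frac{73}{361} + 0 = \frac{73}{361}$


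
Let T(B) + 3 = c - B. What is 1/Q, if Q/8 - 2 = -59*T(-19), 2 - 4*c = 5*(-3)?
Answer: -1/9542 ≈ -0.00010480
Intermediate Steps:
c = 17/4 (c = ½ - 5*(-3)/4 = ½ - ¼*(-15) = ½ + 15/4 = 17/4 ≈ 4.2500)
T(B) = 5/4 - B (T(B) = -3 + (17/4 - B) = 5/4 - B)
Q = -9542 (Q = 16 + 8*(-59*(5/4 - 1*(-19))) = 16 + 8*(-59*(5/4 + 19)) = 16 + 8*(-59*81/4) = 16 + 8*(-4779/4) = 16 - 9558 = -9542)
1/Q = 1/(-9542) = -1/9542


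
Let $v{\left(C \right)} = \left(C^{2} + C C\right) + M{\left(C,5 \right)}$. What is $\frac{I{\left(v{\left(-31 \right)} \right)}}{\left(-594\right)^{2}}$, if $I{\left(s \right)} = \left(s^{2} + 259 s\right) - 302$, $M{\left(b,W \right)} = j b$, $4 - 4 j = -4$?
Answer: $\frac{1970519}{176418} \approx 11.17$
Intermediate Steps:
$j = 2$ ($j = 1 - -1 = 1 + 1 = 2$)
$M{\left(b,W \right)} = 2 b$
$v{\left(C \right)} = 2 C + 2 C^{2}$ ($v{\left(C \right)} = \left(C^{2} + C C\right) + 2 C = \left(C^{2} + C^{2}\right) + 2 C = 2 C^{2} + 2 C = 2 C + 2 C^{2}$)
$I{\left(s \right)} = -302 + s^{2} + 259 s$
$\frac{I{\left(v{\left(-31 \right)} \right)}}{\left(-594\right)^{2}} = \frac{-302 + \left(2 \left(-31\right) \left(1 - 31\right)\right)^{2} + 259 \cdot 2 \left(-31\right) \left(1 - 31\right)}{\left(-594\right)^{2}} = \frac{-302 + \left(2 \left(-31\right) \left(-30\right)\right)^{2} + 259 \cdot 2 \left(-31\right) \left(-30\right)}{352836} = \left(-302 + 1860^{2} + 259 \cdot 1860\right) \frac{1}{352836} = \left(-302 + 3459600 + 481740\right) \frac{1}{352836} = 3941038 \cdot \frac{1}{352836} = \frac{1970519}{176418}$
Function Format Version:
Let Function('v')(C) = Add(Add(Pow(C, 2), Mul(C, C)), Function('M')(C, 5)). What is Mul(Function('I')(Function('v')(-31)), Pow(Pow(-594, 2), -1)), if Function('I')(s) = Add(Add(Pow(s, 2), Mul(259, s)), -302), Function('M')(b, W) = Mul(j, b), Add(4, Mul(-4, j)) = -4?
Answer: Rational(1970519, 176418) ≈ 11.170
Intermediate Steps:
j = 2 (j = Add(1, Mul(Rational(-1, 4), -4)) = Add(1, 1) = 2)
Function('M')(b, W) = Mul(2, b)
Function('v')(C) = Add(Mul(2, C), Mul(2, Pow(C, 2))) (Function('v')(C) = Add(Add(Pow(C, 2), Mul(C, C)), Mul(2, C)) = Add(Add(Pow(C, 2), Pow(C, 2)), Mul(2, C)) = Add(Mul(2, Pow(C, 2)), Mul(2, C)) = Add(Mul(2, C), Mul(2, Pow(C, 2))))
Function('I')(s) = Add(-302, Pow(s, 2), Mul(259, s))
Mul(Function('I')(Function('v')(-31)), Pow(Pow(-594, 2), -1)) = Mul(Add(-302, Pow(Mul(2, -31, Add(1, -31)), 2), Mul(259, Mul(2, -31, Add(1, -31)))), Pow(Pow(-594, 2), -1)) = Mul(Add(-302, Pow(Mul(2, -31, -30), 2), Mul(259, Mul(2, -31, -30))), Pow(352836, -1)) = Mul(Add(-302, Pow(1860, 2), Mul(259, 1860)), Rational(1, 352836)) = Mul(Add(-302, 3459600, 481740), Rational(1, 352836)) = Mul(3941038, Rational(1, 352836)) = Rational(1970519, 176418)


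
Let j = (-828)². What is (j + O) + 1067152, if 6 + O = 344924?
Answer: 2097654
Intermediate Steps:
O = 344918 (O = -6 + 344924 = 344918)
j = 685584
(j + O) + 1067152 = (685584 + 344918) + 1067152 = 1030502 + 1067152 = 2097654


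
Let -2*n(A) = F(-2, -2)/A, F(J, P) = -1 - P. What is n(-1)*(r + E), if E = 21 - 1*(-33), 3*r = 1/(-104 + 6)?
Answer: 15875/588 ≈ 26.998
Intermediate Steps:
r = -1/294 (r = 1/(3*(-104 + 6)) = (1/3)/(-98) = (1/3)*(-1/98) = -1/294 ≈ -0.0034014)
n(A) = -1/(2*A) (n(A) = -(-1 - 1*(-2))/(2*A) = -(-1 + 2)/(2*A) = -1/(2*A))
E = 54 (E = 21 + 33 = 54)
n(-1)*(r + E) = (-1/2/(-1))*(-1/294 + 54) = -1/2*(-1)*(15875/294) = (1/2)*(15875/294) = 15875/588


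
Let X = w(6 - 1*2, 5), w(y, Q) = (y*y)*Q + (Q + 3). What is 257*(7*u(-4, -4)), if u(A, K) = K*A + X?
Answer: 187096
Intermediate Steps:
w(y, Q) = 3 + Q + Q*y**2 (w(y, Q) = y**2*Q + (3 + Q) = Q*y**2 + (3 + Q) = 3 + Q + Q*y**2)
X = 88 (X = 3 + 5 + 5*(6 - 1*2)**2 = 3 + 5 + 5*(6 - 2)**2 = 3 + 5 + 5*4**2 = 3 + 5 + 5*16 = 3 + 5 + 80 = 88)
u(A, K) = 88 + A*K (u(A, K) = K*A + 88 = A*K + 88 = 88 + A*K)
257*(7*u(-4, -4)) = 257*(7*(88 - 4*(-4))) = 257*(7*(88 + 16)) = 257*(7*104) = 257*728 = 187096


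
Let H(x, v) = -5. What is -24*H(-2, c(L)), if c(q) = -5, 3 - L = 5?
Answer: 120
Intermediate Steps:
L = -2 (L = 3 - 1*5 = 3 - 5 = -2)
-24*H(-2, c(L)) = -24*(-5) = 120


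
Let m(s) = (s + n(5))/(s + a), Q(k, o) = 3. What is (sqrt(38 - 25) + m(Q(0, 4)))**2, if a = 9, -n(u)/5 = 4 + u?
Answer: 101/4 - 7*sqrt(13) ≈ 0.011141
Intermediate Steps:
n(u) = -20 - 5*u (n(u) = -5*(4 + u) = -20 - 5*u)
m(s) = (-45 + s)/(9 + s) (m(s) = (s + (-20 - 5*5))/(s + 9) = (s + (-20 - 25))/(9 + s) = (s - 45)/(9 + s) = (-45 + s)/(9 + s))
(sqrt(38 - 25) + m(Q(0, 4)))**2 = (sqrt(38 - 25) + (-45 + 3)/(9 + 3))**2 = (sqrt(13) - 42/12)**2 = (sqrt(13) + (1/12)*(-42))**2 = (sqrt(13) - 7/2)**2 = (-7/2 + sqrt(13))**2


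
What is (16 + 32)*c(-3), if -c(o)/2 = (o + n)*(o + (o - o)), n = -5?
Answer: -2304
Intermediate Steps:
c(o) = -2*o*(-5 + o) (c(o) = -2*(o - 5)*(o + (o - o)) = -2*(-5 + o)*(o + 0) = -2*(-5 + o)*o = -2*o*(-5 + o))
(16 + 32)*c(-3) = (16 + 32)*(2*(-3)*(5 - 1*(-3))) = 48*(2*(-3)*(5 + 3)) = 48*(2*(-3)*8) = 48*(-48) = -2304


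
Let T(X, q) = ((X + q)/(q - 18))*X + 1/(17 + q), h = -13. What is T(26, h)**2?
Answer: 1745041/15376 ≈ 113.49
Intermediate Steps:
T(X, q) = 1/(17 + q) + X*(X + q)/(-18 + q) (T(X, q) = ((X + q)/(-18 + q))*X + 1/(17 + q) = X*(X + q)/(-18 + q) + 1/(17 + q) = 1/(17 + q) + X*(X + q)/(-18 + q))
T(26, h)**2 = ((18 - 1*(-13) - 17*26**2 - 1*26*(-13)**2 - 1*(-13)*26**2 - 17*26*(-13))/(306 - 13 - 1*(-13)**2))**2 = ((18 + 13 - 17*676 - 1*26*169 - 1*(-13)*676 + 5746)/(306 - 13 - 1*169))**2 = ((18 + 13 - 11492 - 4394 + 8788 + 5746)/(306 - 13 - 169))**2 = (-1321/124)**2 = 1745041/15376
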